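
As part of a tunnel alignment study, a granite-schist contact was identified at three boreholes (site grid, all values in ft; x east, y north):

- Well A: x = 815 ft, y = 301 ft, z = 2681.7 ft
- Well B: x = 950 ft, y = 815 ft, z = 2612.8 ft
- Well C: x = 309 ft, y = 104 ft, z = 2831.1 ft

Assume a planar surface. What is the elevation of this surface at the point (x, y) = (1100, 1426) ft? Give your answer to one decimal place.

Let the plane be z = a·x + b·y + c.
Well B−Well A: 135a + 514b = −68.9;  Well C−Well A: −506a − 197b = 149.4.
Solving gives a = −0.270755, b = −0.062934.
Then c = 2681.7 − a·815 − b·301 = 2921.31.
At (1100, 1426): z = −297.8 − 89.7 + 2921.31 = 2533.7 ft.

2533.7 ft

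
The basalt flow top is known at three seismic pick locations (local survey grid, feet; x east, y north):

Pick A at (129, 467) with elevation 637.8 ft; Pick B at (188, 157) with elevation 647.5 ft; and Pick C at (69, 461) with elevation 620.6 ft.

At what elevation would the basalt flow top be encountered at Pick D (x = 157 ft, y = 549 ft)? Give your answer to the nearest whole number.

Two edge vectors: Pick A→Pick B = (59, -310, 9.7), Pick A→Pick C = (-60, -6, -17.2).
Normal n = (Pick A→Pick B) × (Pick A→Pick C) = (5390.2, 432.8, -18954).
So ∂z/∂x = −n_x/n_z = 0.28438 and ∂z/∂y = −n_y/n_z = 0.02283.
Intercept c from Pick A: 637.8 − 36.69 − 10.66 = 590.45.
At (157, 549): z = 44.6 + 12.5 + 590.45 = 647.6 ft.

648 ft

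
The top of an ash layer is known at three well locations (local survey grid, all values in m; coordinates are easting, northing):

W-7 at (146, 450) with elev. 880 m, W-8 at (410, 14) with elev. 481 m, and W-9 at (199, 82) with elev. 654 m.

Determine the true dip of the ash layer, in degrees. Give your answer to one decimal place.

39.8°

Two edge vectors: W-7→W-8 = (264, -436, -399), W-7→W-9 = (53, -368, -226).
Normal n = (W-7→W-8) × (W-7→W-9) = (-48296, 38517, -74044).
So ∂z/∂easting = −n_x/n_z = −0.65226 and ∂z/∂northing = −n_y/n_z = 0.52019.
Gradient magnitude |∇z| = √(a² + b²) = √(0.42544 + 0.27060) = 0.83429.
True dip = arctan(0.83429) = 39.8°, dipping toward SE (azimuth ≈ 129°).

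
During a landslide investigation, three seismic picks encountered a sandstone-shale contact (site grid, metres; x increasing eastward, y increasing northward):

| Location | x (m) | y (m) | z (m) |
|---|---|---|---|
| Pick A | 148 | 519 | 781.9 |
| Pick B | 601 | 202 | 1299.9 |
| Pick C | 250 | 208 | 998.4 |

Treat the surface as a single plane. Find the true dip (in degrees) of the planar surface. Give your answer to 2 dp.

43.48°

Two edge vectors: Pick A→Pick B = (453, -317, 518), Pick A→Pick C = (102, -311, 216.5).
Normal n = (Pick A→Pick B) × (Pick A→Pick C) = (92467.5, -45238.5, -108549).
So ∂z/∂x = −n_x/n_z = 0.85185 and ∂z/∂y = −n_y/n_z = −0.41676.
Gradient magnitude |∇z| = √(a² + b²) = √(0.72565 + 0.17369) = 0.94833.
True dip = arctan(0.94833) = 43.48°, dipping toward WNW (azimuth ≈ 296°).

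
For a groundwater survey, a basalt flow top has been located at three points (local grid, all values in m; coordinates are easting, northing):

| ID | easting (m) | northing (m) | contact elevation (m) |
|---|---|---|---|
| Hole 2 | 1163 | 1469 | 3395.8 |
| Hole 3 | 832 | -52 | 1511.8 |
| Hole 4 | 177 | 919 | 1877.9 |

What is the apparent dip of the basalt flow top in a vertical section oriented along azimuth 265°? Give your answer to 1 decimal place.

Let the plane be z = a·easting + b·northing + c.
Hole 3−Hole 2: −331a − 1521b = −1884;  Hole 4−Hole 2: −986a − 550b = −1517.9.
Solving gives a = 0.96575, b = 1.02849.
Unit vector along 265° is (sin 265°, cos 265°) = (-0.9962, -0.0872).
Slope in that direction = a·(-0.9962) + b·(-0.0872) = −1.05171.
Apparent dip = arctan|1.05171| = 46.4° (true dip is 54.7°, so apparent ≤ true as expected).

46.4°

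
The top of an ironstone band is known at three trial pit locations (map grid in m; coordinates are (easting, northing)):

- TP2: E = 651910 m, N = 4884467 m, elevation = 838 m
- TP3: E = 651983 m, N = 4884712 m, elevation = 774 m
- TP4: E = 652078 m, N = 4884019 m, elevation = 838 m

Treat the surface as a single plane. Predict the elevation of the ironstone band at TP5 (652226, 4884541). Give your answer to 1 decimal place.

Let the plane be z = a·E + b·N + c.
TP3−TP2: 73a + 245b = −64;  TP4−TP2: 168a − 448b = 0.
Solving gives a = −0.388172858, b = −0.145564822.
Then c = 838 − a·651910 − b·4884467 = 964898.34.
At (652226, 4884541): z = −253176.4 − 711017.3 + 964898.34 = 704.6 m.

704.6 m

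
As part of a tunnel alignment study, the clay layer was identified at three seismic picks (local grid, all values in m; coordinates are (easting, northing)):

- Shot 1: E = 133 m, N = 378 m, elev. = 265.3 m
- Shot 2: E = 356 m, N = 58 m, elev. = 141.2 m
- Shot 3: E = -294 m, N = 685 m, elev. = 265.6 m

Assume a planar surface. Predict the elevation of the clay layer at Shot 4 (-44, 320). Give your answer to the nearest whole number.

Two edge vectors: Shot 1→Shot 2 = (223, -320, -124.1), Shot 1→Shot 3 = (-427, 307, 0.3).
Normal n = (Shot 1→Shot 2) × (Shot 1→Shot 3) = (38002.7, 52923.8, -68179).
So ∂z/∂E = −n_x/n_z = 0.55740 and ∂z/∂N = −n_y/n_z = 0.77625.
Intercept c from Shot 1: 265.3 − 74.13 − 293.42 = −102.26.
At (-44, 320): z = −24.5 + 248.4 − 102.26 = 121.6 m.

122 m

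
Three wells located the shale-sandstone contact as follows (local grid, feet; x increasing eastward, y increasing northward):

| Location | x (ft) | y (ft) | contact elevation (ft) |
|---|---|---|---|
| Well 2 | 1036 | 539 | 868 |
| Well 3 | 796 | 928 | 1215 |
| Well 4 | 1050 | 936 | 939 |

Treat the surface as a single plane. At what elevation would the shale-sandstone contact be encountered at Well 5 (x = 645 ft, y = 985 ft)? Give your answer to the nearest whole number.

1393 ft

Two edge vectors: Well 2→Well 3 = (-240, 389, 347), Well 2→Well 4 = (14, 397, 71).
Normal n = (Well 2→Well 3) × (Well 2→Well 4) = (-110140, 21898, -100726).
So ∂z/∂x = −n_x/n_z = −1.09346 and ∂z/∂y = −n_y/n_z = 0.21740.
Intercept c from Well 2: 868 + 1132.83 − 117.18 = 1883.65.
At (645, 985): z = −705.3 + 214.1 + 1883.65 = 1392.5 ft.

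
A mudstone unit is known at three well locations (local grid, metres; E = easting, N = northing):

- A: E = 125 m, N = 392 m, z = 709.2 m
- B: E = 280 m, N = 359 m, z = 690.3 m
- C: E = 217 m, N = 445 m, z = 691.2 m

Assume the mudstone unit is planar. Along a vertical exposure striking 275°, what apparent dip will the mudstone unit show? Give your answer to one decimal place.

7.6°

Let the plane be z = a·E + b·N + c.
B−A: 155a − 33b = −18.9;  C−A: 92a + 53b = −18.
Solving gives a = −0.14183, b = −0.09343.
Unit vector along 275° is (sin 275°, cos 275°) = (-0.9962, 0.0872).
Slope in that direction = a·(-0.9962) + b·(0.0872) = 0.13314.
Apparent dip = arctan|0.13314| = 7.6° (true dip is 9.6°, so apparent ≤ true as expected).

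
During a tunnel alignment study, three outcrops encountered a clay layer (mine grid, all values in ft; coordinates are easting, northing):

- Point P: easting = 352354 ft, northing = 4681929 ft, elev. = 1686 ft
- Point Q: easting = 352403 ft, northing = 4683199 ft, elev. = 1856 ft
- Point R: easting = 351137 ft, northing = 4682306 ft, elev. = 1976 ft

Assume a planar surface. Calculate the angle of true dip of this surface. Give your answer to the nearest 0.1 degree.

Two edge vectors: Point P→Point Q = (49, 1270, 170), Point P→Point R = (-1217, 377, 290).
Normal n = (Point P→Point Q) × (Point P→Point R) = (304210, -221100, 1564063).
So ∂z/∂easting = −n_x/n_z = −0.19450 and ∂z/∂northing = −n_y/n_z = 0.14136.
Gradient magnitude |∇z| = √(a² + b²) = √(0.03783 + 0.01998) = 0.24044.
True dip = arctan(0.24044) = 13.5°, dipping toward SE (azimuth ≈ 126°).

13.5°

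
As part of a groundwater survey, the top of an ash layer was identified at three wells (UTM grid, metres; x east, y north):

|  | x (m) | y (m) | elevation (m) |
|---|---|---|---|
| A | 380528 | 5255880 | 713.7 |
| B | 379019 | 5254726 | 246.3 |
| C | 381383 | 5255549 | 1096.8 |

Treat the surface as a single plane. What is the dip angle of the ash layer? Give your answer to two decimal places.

Let the plane be z = a·x + b·y + c.
B−A: −1509a − 1154b = −467.4;  C−A: 855a − 331b = 383.1.
Solving gives a = 0.40158, b = −0.12009.
Gradient magnitude |∇z| = √(a² + b²) = √(0.16127 + 0.01442) = 0.41915.
True dip = arctan(0.41915) = 22.74°, dipping toward WNW (azimuth ≈ 287°).

22.74°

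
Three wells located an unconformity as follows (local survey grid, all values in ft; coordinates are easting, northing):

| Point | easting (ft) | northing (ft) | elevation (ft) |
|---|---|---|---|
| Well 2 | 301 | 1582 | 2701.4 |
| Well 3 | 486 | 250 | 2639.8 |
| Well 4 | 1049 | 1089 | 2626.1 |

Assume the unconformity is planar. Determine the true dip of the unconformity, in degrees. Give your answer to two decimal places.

4.86°

Two edge vectors: Well 2→Well 3 = (185, -1332, -61.6), Well 2→Well 4 = (748, -493, -75.3).
Normal n = (Well 2→Well 3) × (Well 2→Well 4) = (69930.8, -32146.3, 905131).
So ∂z/∂easting = −n_x/n_z = −0.07726 and ∂z/∂northing = −n_y/n_z = 0.03552.
Gradient magnitude |∇z| = √(a² + b²) = √(0.00597 + 0.00126) = 0.08503.
True dip = arctan(0.08503) = 4.86°, dipping toward ESE (azimuth ≈ 115°).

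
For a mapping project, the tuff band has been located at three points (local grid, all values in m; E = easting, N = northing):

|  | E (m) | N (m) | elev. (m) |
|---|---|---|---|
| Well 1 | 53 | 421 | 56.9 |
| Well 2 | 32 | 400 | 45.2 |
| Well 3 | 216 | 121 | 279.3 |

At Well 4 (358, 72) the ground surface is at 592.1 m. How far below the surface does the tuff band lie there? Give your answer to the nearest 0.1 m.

179.4 m

Two edge vectors: Well 1→Well 2 = (-21, -21, -11.7), Well 1→Well 3 = (163, -300, 222.4).
Normal n = (Well 1→Well 2) × (Well 1→Well 3) = (-8180.4, 2763.3, 9723).
So ∂z/∂E = −n_x/n_z = 0.84135 and ∂z/∂N = −n_y/n_z = −0.28420.
Intercept c from Well 1: 56.9 − 44.59 + 119.65 = 131.96.
At (358, 72): z_contact = 301.20 − 20.46 + 131.96 = 412.70 m.
Depth below ground = 592.1 − 412.70 = 179.4 m.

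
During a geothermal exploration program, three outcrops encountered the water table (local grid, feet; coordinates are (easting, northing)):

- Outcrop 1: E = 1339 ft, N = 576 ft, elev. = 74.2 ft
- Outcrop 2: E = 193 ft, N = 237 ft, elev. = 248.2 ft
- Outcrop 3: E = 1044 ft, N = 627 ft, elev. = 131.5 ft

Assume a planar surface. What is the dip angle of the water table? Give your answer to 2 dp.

Let the plane be z = a·E + b·N + c.
Outcrop 2−Outcrop 1: −1146a − 339b = 174;  Outcrop 3−Outcrop 1: −295a + 51b = 57.3.
Solving gives a = −0.17860, b = 0.09047.
Gradient magnitude |∇z| = √(a² + b²) = √(0.03190 + 0.00819) = 0.20021.
True dip = arctan(0.20021) = 11.32°, dipping toward ESE (azimuth ≈ 117°).

11.32°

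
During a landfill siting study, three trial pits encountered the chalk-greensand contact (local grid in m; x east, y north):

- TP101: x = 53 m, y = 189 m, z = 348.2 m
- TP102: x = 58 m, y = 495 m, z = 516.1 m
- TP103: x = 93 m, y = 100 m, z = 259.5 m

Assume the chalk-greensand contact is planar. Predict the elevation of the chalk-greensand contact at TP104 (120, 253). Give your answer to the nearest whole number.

320 m

Two edge vectors: TP101→TP102 = (5, 306, 167.9), TP101→TP103 = (40, -89, -88.7).
Normal n = (TP101→TP102) × (TP101→TP103) = (-12199.1, 7159.5, -12685).
So ∂z/∂x = −n_x/n_z = −0.96169 and ∂z/∂y = −n_y/n_z = 0.56441.
Intercept c from TP101: 348.2 + 50.97 − 106.67 = 292.50.
At (120, 253): z = −115.4 + 142.8 + 292.50 = 319.9 m.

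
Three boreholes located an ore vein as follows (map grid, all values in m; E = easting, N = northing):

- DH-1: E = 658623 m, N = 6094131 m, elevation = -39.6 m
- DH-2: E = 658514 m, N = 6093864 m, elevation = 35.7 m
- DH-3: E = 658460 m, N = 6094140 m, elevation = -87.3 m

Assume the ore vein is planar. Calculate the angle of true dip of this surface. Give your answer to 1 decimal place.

25.5°

Let the plane be z = a·E + b·N + c.
DH-2−DH-1: −109a − 267b = 75.3;  DH-3−DH-1: −163a + 9b = −47.7.
Solving gives a = 0.27096, b = −0.39264.
Gradient magnitude |∇z| = √(a² + b²) = √(0.07342 + 0.15417) = 0.47706.
True dip = arctan(0.47706) = 25.5°, dipping toward NW (azimuth ≈ 325°).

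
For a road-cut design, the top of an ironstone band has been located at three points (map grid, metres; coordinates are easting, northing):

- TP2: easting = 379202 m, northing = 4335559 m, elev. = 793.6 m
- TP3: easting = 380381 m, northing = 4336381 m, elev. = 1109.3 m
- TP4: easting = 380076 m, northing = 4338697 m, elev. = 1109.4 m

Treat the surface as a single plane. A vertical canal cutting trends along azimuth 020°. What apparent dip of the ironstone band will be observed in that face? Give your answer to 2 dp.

6.52°

Let the plane be z = a·easting + b·northing + c.
TP3−TP2: 1179a + 822b = 315.7;  TP4−TP2: 874a + 3138b = 315.8.
Solving gives a = 0.24522, b = 0.03234.
Unit vector along 020° is (sin 20°, cos 20°) = (0.3420, 0.9397).
Slope in that direction = a·(0.3420) + b·(0.9397) = 0.11426.
Apparent dip = arctan|0.11426| = 6.52° (true dip is 13.9°, so apparent ≤ true as expected).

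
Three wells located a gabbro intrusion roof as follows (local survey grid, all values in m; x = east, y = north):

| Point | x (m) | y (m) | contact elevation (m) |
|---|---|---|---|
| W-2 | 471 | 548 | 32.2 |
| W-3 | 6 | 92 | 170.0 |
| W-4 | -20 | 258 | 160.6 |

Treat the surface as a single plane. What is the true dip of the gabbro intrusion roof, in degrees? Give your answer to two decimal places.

12.79°

Two edge vectors: W-2→W-3 = (-465, -456, 137.8), W-2→W-4 = (-491, -290, 128.4).
Normal n = (W-2→W-3) × (W-2→W-4) = (-18588.4, -7953.8, -89046).
So ∂z/∂x = −n_x/n_z = −0.20875 and ∂z/∂y = −n_y/n_z = −0.08932.
Gradient magnitude |∇z| = √(a² + b²) = √(0.04358 + 0.00798) = 0.22706.
True dip = arctan(0.22706) = 12.79°, dipping toward ENE (azimuth ≈ 067°).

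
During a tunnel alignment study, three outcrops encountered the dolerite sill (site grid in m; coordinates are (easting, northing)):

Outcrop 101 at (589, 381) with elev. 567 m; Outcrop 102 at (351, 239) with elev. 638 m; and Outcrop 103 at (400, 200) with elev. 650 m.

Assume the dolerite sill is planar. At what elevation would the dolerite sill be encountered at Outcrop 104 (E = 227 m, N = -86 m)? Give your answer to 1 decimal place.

772.9 m

Let the plane be z = a·E + b·N + c.
Outcrop 102−Outcrop 101: −238a − 142b = 71;  Outcrop 103−Outcrop 101: −189a − 181b = 83.
Solving gives a = −0.06558, b = −0.39009.
Then c = 567 − a·589 − b·381 = 754.25.
At (227, -86): z = −14.9 + 33.5 + 754.25 = 772.9 m.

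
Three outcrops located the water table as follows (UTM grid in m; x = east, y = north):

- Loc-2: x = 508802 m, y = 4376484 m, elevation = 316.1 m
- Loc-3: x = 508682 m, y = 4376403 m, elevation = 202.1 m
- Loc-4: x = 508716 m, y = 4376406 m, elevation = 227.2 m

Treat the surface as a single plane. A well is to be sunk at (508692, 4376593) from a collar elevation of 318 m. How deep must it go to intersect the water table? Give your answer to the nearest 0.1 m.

Let the plane be z = a·x + b·y + c.
Loc-3−Loc-2: −120a − 81b = −114;  Loc-4−Loc-2: −86a − 78b = −88.9.
Solving gives a = 0.706390977, b = 0.360902256.
Then c = 316.1 − a·508802 − b·4376484 = −1938579.99.
At (508692, 4376593): z_contact = 359335.44 + 1579522.29 − 1938579.99 = 277.74 m.
Depth below ground = 318 − 277.74 = 40.3 m.

40.3 m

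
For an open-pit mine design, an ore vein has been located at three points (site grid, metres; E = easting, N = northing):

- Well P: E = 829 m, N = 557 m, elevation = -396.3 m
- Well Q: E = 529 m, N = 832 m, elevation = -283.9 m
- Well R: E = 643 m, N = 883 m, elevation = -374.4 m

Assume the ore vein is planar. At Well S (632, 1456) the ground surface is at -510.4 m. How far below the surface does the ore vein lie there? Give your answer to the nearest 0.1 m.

Let the plane be z = a·E + b·N + c.
Well Q−Well P: −300a + 275b = 112.4;  Well R−Well P: −186a + 326b = 21.9.
Solving gives a = −0.656375, b = −0.307318.
Then c = -396.3 − a·829 − b·557 = 319.01.
At (632, 1456): z_contact = −414.83 − 447.46 + 319.01 = -543.27 m.
Depth below ground = -510.4 − (-543.27) = 32.9 m.

32.9 m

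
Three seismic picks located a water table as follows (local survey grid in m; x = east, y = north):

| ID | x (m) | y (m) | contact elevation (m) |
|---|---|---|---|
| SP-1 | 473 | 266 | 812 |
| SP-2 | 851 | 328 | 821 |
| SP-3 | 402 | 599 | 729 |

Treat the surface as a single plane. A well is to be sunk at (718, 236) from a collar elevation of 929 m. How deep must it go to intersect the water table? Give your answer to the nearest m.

Two edge vectors: SP-1→SP-2 = (378, 62, 9), SP-1→SP-3 = (-71, 333, -83).
Normal n = (SP-1→SP-2) × (SP-1→SP-3) = (-8143, 30735, 130276).
So ∂z/∂x = −n_x/n_z = 0.06251 and ∂z/∂y = −n_y/n_z = −0.23592.
Intercept c from SP-1: 812 − 29.57 + 62.76 = 845.19.
At (718, 236): z_contact = 44.9 − 55.7 + 845.19 = 834.4 m.
Depth below ground = 929 − 834.4 = 95 m.

95 m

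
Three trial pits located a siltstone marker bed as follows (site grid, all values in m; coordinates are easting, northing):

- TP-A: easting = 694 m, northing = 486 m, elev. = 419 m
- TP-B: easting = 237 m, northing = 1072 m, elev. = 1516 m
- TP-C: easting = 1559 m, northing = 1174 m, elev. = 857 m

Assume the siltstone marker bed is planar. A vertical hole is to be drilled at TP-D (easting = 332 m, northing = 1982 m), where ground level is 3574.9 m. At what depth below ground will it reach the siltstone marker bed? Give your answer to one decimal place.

Let the plane be z = a·easting + b·northing + c.
TP-B−TP-A: −457a + 586b = 1097;  TP-C−TP-A: 865a + 688b = 438.
Solving gives a = −0.606434, b = 1.399078.
Then c = 419 − a·694 − b·486 = 159.91.
At (332, 1982): z_contact = −201.34 + 2772.97 + 159.91 = 2731.55 m.
Depth below ground = 3574.9 − 2731.55 = 843.4 m.

843.4 m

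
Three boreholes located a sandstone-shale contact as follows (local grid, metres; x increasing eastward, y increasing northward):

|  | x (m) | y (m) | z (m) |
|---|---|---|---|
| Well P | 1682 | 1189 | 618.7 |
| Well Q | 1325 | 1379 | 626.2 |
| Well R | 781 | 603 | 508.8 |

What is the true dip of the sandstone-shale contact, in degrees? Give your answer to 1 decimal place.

Let the plane be z = a·x + b·y + c.
Well Q−Well P: −357a + 190b = 7.5;  Well R−Well P: −901a − 586b = −109.9.
Solving gives a = 0.04334, b = 0.12091.
Gradient magnitude |∇z| = √(a² + b²) = √(0.00188 + 0.01462) = 0.12844.
True dip = arctan(0.12844) = 7.3°, dipping toward SSW (azimuth ≈ 200°).

7.3°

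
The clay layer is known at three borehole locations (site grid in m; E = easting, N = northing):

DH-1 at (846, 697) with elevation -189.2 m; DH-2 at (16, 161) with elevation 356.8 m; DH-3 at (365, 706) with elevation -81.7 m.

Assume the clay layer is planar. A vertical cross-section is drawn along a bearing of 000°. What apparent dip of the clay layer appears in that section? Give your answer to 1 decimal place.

Two edge vectors: DH-1→DH-2 = (-830, -536, 546), DH-1→DH-3 = (-481, 9, 107.5).
Normal n = (DH-1→DH-2) × (DH-1→DH-3) = (-62534, -173401, -265286).
So ∂z/∂E = −n_x/n_z = −0.23572 and ∂z/∂N = −n_y/n_z = −0.65364.
Unit vector along 000° is (sin 0°, cos 0°) = (0.0000, 1.0000).
Slope in that direction = a·(0.0000) + b·(1.0000) = −0.65364.
Apparent dip = arctan|0.65364| = 33.2° (true dip is 34.8°, so apparent ≤ true as expected).

33.2°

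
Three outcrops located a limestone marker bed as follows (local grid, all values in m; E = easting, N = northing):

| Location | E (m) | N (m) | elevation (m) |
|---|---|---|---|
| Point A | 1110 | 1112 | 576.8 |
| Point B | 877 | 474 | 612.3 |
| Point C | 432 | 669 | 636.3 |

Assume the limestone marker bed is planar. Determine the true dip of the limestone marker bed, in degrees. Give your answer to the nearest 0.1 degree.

4.2°

Let the plane be z = a·E + b·N + c.
Point B−Point A: −233a − 638b = 35.5;  Point C−Point A: −678a − 443b = 59.5.
Solving gives a = −0.06751, b = −0.03099.
Gradient magnitude |∇z| = √(a² + b²) = √(0.00456 + 0.00096) = 0.07428.
True dip = arctan(0.07428) = 4.2°, dipping toward ENE (azimuth ≈ 065°).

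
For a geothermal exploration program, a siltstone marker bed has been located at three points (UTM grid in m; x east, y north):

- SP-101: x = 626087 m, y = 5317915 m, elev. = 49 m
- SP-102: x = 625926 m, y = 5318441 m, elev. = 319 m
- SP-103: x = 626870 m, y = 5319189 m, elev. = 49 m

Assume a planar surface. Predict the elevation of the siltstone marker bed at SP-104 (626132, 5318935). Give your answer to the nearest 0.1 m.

Two edge vectors: SP-101→SP-102 = (-161, 526, 270), SP-101→SP-103 = (783, 1274, 0).
Normal n = (SP-101→SP-102) × (SP-101→SP-103) = (-343980, 211410, -616972).
So ∂z/∂x = −n_x/n_z = −0.557529353 and ∂z/∂y = −n_y/n_z = 0.342657365.
Intercept c from SP-101: 49 + 349061.88 − 1822222.74 = −1473111.86.
At (626132, 5318935): z = −349087.0 + 1822572.3 − 1473111.86 = 373.4 m.

373.4 m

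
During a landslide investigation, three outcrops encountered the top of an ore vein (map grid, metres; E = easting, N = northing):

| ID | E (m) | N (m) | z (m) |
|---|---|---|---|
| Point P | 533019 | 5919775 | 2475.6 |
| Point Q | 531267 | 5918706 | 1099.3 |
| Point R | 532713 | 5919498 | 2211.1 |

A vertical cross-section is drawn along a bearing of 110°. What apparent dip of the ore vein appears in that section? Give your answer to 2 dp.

Let the plane be z = a·E + b·N + c.
Point Q−Point P: −1752a − 1069b = −1376.3;  Point R−Point P: −306a − 277b = −264.5.
Solving gives a = 0.62257, b = 0.26712.
Unit vector along 110° is (sin 110°, cos 110°) = (0.9397, -0.3420).
Slope in that direction = a·(0.9397) + b·(-0.3420) = 0.49366.
Apparent dip = arctan|0.49366| = 26.27° (true dip is 34.1°, so apparent ≤ true as expected).

26.27°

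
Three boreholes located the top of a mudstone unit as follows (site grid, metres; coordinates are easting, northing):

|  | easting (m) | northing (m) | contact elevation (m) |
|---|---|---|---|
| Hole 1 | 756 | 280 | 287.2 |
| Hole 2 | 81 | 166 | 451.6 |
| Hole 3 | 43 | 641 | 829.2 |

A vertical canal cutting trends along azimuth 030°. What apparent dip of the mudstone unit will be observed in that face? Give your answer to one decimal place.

Two edge vectors: Hole 1→Hole 2 = (-675, -114, 164.4), Hole 1→Hole 3 = (-713, 361, 542).
Normal n = (Hole 1→Hole 2) × (Hole 1→Hole 3) = (-121136.4, 248632.8, -324957).
So ∂z/∂easting = −n_x/n_z = −0.37278 and ∂z/∂northing = −n_y/n_z = 0.76513.
Unit vector along 030° is (sin 30°, cos 30°) = (0.5000, 0.8660).
Slope in that direction = a·(0.5000) + b·(0.8660) = 0.47623.
Apparent dip = arctan|0.47623| = 25.5° (true dip is 40.4°, so apparent ≤ true as expected).

25.5°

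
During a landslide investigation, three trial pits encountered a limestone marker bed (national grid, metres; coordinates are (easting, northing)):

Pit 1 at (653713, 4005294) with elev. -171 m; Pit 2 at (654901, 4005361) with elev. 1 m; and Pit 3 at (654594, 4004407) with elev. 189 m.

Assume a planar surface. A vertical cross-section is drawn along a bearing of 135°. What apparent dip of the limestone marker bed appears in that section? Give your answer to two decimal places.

16.05°

Let the plane be z = a·E + b·N + c.
Pit 2−Pit 1: 1188a + 67b = 172;  Pit 3−Pit 1: 881a − 887b = 360.
Solving gives a = 0.15878, b = −0.24816.
Unit vector along 135° is (sin 135°, cos 135°) = (0.7071, -0.7071).
Slope in that direction = a·(0.7071) + b·(-0.7071) = 0.28775.
Apparent dip = arctan|0.28775| = 16.05° (true dip is 16.4°, so apparent ≤ true as expected).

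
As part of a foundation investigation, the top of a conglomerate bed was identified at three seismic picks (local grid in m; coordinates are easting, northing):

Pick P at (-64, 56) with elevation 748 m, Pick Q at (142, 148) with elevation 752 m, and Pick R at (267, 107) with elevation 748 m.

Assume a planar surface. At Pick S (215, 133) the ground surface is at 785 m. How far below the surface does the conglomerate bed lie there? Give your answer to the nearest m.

Two edge vectors: Pick P→Pick Q = (206, 92, 4), Pick P→Pick R = (331, 51, 0).
Normal n = (Pick P→Pick Q) × (Pick P→Pick R) = (-204, 1324, -19946).
So ∂z/∂easting = −n_x/n_z = −0.01023 and ∂z/∂northing = −n_y/n_z = 0.06638.
Intercept c from Pick P: 748 − 0.65 − 3.72 = 743.63.
At (215, 133): z_contact = −2.2 + 8.8 + 743.63 = 750.3 m.
Depth below ground = 785 − 750.3 = 35 m.

35 m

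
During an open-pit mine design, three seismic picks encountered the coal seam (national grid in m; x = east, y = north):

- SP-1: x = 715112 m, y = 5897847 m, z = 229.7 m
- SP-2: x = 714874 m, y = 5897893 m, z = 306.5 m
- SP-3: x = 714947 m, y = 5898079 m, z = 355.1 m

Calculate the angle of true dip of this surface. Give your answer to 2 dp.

Let the plane be z = a·x + b·y + c.
SP-2−SP-1: −238a + 46b = 76.8;  SP-3−SP-1: −165a + 232b = 125.4.
Solving gives a = −0.25300, b = 0.36058.
Gradient magnitude |∇z| = √(a² + b²) = √(0.06401 + 0.13002) = 0.44049.
True dip = arctan(0.44049) = 23.77°, dipping toward SE (azimuth ≈ 145°).

23.77°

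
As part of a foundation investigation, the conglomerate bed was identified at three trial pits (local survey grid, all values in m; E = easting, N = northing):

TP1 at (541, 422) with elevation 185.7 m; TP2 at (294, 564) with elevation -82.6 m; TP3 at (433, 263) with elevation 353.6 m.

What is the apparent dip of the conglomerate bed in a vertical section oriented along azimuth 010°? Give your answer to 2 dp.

Two edge vectors: TP1→TP2 = (-247, 142, -268.3), TP1→TP3 = (-108, -159, 167.9).
Normal n = (TP1→TP2) × (TP1→TP3) = (-18817.9, 70447.7, 54609).
So ∂z/∂E = −n_x/n_z = 0.34459 and ∂z/∂N = −n_y/n_z = −1.29004.
Unit vector along 010° is (sin 10°, cos 10°) = (0.1736, 0.9848).
Slope in that direction = a·(0.1736) + b·(0.9848) = −1.21060.
Apparent dip = arctan|1.21060| = 50.44° (true dip is 53.2°, so apparent ≤ true as expected).

50.44°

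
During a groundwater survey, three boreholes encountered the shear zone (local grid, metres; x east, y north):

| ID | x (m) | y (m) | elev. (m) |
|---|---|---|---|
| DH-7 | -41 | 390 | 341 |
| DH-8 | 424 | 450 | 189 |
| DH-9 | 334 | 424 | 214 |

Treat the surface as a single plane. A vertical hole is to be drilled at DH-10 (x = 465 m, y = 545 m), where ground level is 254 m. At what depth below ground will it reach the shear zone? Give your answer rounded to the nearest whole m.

Two edge vectors: DH-7→DH-8 = (465, 60, -152), DH-7→DH-9 = (375, 34, -127).
Normal n = (DH-7→DH-8) × (DH-7→DH-9) = (-2452, 2055, -6690).
So ∂z/∂x = −n_x/n_z = −0.36652 and ∂z/∂y = −n_y/n_z = 0.30717.
Intercept c from DH-7: 341 − 15.03 − 119.80 = 206.17.
At (465, 545): z_contact = −170.4 + 167.4 + 206.17 = 203.2 m.
Depth below ground = 254 − 203.2 = 51 m.

51 m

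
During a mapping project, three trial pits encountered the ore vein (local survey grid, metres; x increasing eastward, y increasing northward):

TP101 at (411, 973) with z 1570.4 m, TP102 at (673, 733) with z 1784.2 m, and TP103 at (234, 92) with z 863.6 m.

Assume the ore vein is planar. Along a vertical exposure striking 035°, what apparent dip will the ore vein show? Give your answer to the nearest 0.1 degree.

Two edge vectors: TP101→TP102 = (262, -240, 213.8), TP101→TP103 = (-177, -881, -706.8).
Normal n = (TP101→TP102) × (TP101→TP103) = (357989.8, 147339, -273302).
So ∂z/∂x = −n_x/n_z = 1.30987 and ∂z/∂y = −n_y/n_z = 0.53911.
Unit vector along 035° is (sin 35°, cos 35°) = (0.5736, 0.8192).
Slope in that direction = a·(0.5736) + b·(0.8192) = 1.19292.
Apparent dip = arctan|1.19292| = 50.0° (true dip is 54.8°, so apparent ≤ true as expected).

50.0°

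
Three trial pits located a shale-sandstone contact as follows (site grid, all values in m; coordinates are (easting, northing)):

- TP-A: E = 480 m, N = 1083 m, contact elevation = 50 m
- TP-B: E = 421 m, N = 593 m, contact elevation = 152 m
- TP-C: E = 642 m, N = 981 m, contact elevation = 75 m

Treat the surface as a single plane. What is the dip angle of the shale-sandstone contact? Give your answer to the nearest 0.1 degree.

12.0°

Two edge vectors: TP-A→TP-B = (-59, -490, 102), TP-A→TP-C = (162, -102, 25).
Normal n = (TP-A→TP-B) × (TP-A→TP-C) = (-1846, 17999, 85398).
So ∂z/∂E = −n_x/n_z = 0.02162 and ∂z/∂N = −n_y/n_z = −0.21077.
Gradient magnitude |∇z| = √(a² + b²) = √(0.00047 + 0.04442) = 0.21187.
True dip = arctan(0.21187) = 12.0°, dipping toward N (azimuth ≈ 354°).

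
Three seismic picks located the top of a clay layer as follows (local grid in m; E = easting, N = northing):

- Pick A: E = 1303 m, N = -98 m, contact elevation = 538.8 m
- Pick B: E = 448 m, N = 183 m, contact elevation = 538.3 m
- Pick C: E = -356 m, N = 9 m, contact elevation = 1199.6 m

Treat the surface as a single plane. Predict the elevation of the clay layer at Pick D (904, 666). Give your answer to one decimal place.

-417.1 m

Let the plane be z = a·E + b·N + c.
Pick B−Pick A: −855a + 281b = −0.5;  Pick C−Pick A: −1659a + 107b = 660.8.
Solving gives a = −0.495707, b = −1.510068.
Then c = 538.8 − a·1303 − b·-98 = 1036.72.
At (904, 666): z = −448.1 − 1005.7 + 1036.72 = -417.1 m.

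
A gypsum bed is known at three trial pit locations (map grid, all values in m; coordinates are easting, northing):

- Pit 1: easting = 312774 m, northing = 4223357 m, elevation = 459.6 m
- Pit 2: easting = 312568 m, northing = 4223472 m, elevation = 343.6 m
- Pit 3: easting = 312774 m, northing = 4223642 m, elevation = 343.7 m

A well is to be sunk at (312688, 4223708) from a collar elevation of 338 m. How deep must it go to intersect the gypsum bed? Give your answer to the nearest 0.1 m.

Let the plane be z = a·easting + b·northing + c.
Pit 2−Pit 1: −206a + 115b = −116;  Pit 3−Pit 1: 0a + 285b = −115.9.
Solving gives a = 0.336084142, b = −0.406666667.
Then c = 459.6 − a·312774 − b·4223357 = 1612839.73.
At (312688, 4223708): z_contact = 105089.48 − 1717641.25 + 1612839.73 = 287.96 m.
Depth below ground = 338 − 287.96 = 50.0 m.

50.0 m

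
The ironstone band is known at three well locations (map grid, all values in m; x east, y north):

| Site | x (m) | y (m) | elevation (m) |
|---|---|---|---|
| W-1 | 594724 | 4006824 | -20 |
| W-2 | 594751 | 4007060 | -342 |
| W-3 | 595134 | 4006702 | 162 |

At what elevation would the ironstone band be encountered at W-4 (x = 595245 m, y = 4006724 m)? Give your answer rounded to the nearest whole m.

136 m

Let the plane be z = a·x + b·y + c.
W-2−W-1: 27a + 236b = −322;  W-3−W-1: 410a − 122b = 182.
Solving gives a = 0.03666020, b = −1.36860096.
Then c = -20 − a·594724 − b·4006824 = 5461920.45.
At (595245, 4006724): z = 21821.8 − 5483606.3 + 5461920.45 = 136.0 m.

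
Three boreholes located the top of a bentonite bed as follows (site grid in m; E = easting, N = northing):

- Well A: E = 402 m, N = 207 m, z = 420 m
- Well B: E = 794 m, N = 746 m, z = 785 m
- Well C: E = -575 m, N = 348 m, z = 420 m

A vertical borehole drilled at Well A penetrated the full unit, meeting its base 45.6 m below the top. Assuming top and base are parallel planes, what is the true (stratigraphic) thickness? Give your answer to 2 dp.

38.77 m

Two edge vectors: Well A→Well B = (392, 539, 365), Well A→Well C = (-977, 141, 0).
Normal n = (Well A→Well B) × (Well A→Well C) = (-51465, -356605, 581875).
So ∂z/∂E = −n_x/n_z = 0.08845 and ∂z/∂N = −n_y/n_z = 0.61285.
|∇z| = √(a²+b²) = 0.61920, so dip δ = arctan(0.61920) = 31.77°.
True thickness = vertical thickness × cos δ = 45.6 × cos 31.77° = 38.77 m.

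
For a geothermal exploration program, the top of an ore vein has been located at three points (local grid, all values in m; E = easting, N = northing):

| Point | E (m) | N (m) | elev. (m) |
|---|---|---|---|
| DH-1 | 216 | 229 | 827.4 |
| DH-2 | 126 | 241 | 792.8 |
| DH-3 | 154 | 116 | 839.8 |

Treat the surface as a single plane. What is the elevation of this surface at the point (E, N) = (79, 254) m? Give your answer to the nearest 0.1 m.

Let the plane be z = a·E + b·N + c.
DH-2−DH-1: −90a + 12b = −34.6;  DH-3−DH-1: −62a − 113b = 12.4.
Solving gives a = 0.34460, b = −0.29881.
Then c = 827.4 − a·216 − b·229 = 821.39.
At (79, 254): z = 27.2 − 75.9 + 821.39 = 772.7 m.

772.7 m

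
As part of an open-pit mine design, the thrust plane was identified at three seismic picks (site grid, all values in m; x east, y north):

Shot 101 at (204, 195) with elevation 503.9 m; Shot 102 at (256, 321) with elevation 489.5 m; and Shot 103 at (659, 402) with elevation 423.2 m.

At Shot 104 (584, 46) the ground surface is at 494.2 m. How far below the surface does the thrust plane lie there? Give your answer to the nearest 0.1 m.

Let the plane be z = a·x + b·y + c.
Shot 102−Shot 101: 52a + 126b = −14.4;  Shot 103−Shot 101: 455a + 207b = −80.7.
Solving gives a = −0.15435, b = −0.05059.
Then c = 503.9 − a·204 − b·195 = 545.25.
At (584, 46): z_contact = −90.14 − 2.33 + 545.25 = 452.78 m.
Depth below ground = 494.2 − 452.78 = 41.4 m.

41.4 m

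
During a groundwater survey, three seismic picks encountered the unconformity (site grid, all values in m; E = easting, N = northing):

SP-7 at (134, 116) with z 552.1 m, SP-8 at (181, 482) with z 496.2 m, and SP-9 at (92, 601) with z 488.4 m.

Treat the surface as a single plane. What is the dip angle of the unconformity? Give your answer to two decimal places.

9.74°

Two edge vectors: SP-7→SP-8 = (47, 366, -55.9), SP-7→SP-9 = (-42, 485, -63.7).
Normal n = (SP-7→SP-8) × (SP-7→SP-9) = (3797.3, 5341.7, 38167).
So ∂z/∂E = −n_x/n_z = −0.09949 and ∂z/∂N = −n_y/n_z = −0.13996.
Gradient magnitude |∇z| = √(a² + b²) = √(0.00990 + 0.01959) = 0.17172.
True dip = arctan(0.17172) = 9.74°, dipping toward NE (azimuth ≈ 035°).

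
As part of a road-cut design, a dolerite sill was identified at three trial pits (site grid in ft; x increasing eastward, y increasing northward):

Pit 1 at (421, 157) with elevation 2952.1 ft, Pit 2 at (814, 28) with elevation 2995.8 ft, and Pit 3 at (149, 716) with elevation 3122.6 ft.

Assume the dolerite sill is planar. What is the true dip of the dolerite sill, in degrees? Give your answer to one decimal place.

Two edge vectors: Pit 1→Pit 2 = (393, -129, 43.7), Pit 1→Pit 3 = (-272, 559, 170.5).
Normal n = (Pit 1→Pit 2) × (Pit 1→Pit 3) = (-46422.8, -78892.9, 184599).
So ∂z/∂x = −n_x/n_z = 0.25148 and ∂z/∂y = −n_y/n_z = 0.42737.
Gradient magnitude |∇z| = √(a² + b²) = √(0.06324 + 0.18265) = 0.49587.
True dip = arctan(0.49587) = 26.4°, dipping toward SSW (azimuth ≈ 210°).

26.4°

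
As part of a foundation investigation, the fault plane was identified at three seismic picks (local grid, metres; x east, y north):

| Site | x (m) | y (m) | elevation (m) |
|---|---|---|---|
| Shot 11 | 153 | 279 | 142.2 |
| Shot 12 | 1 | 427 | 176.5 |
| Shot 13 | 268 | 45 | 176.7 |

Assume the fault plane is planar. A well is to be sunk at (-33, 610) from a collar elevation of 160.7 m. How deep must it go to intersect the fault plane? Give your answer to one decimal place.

Two edge vectors: Shot 11→Shot 12 = (-152, 148, 34.3), Shot 11→Shot 13 = (115, -234, 34.5).
Normal n = (Shot 11→Shot 12) × (Shot 11→Shot 13) = (13132.2, 9188.5, 18548).
So ∂z/∂x = −n_x/n_z = −0.70801 and ∂z/∂y = −n_y/n_z = −0.49539.
Intercept c from Shot 11: 142.2 + 108.33 + 138.21 = 388.74.
At (-33, 610): z_contact = 23.36 − 302.19 + 388.74 = 109.92 m.
Depth below ground = 160.7 − 109.92 = 50.8 m.

50.8 m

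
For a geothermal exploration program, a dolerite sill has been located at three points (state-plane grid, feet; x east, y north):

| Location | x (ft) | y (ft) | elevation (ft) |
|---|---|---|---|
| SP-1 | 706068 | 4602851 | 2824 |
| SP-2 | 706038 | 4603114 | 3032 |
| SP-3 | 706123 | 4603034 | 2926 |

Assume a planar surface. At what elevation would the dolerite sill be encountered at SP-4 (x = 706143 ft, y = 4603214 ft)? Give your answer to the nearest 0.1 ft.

Two edge vectors: SP-1→SP-2 = (-30, 263, 208), SP-1→SP-3 = (55, 183, 102).
Normal n = (SP-1→SP-2) × (SP-1→SP-3) = (-11238, 14500, -19955).
So ∂z/∂x = −n_x/n_z = −0.563167126 and ∂z/∂y = −n_y/n_z = 0.726634929.
Intercept c from SP-1: 2824 + 397634.29 − 3344592.31 = −2944134.02.
At (706143, 4603214): z = −397676.5 + 3344856.1 − 2944134.02 = 3045.5 ft.

3045.5 ft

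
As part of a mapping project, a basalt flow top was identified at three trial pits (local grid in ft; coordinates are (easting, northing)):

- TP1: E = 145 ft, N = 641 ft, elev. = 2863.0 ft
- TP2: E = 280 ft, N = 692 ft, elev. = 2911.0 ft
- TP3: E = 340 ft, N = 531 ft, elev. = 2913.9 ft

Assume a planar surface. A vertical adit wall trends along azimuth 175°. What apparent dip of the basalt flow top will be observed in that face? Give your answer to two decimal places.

4.14°

Two edge vectors: TP1→TP2 = (135, 51, 48), TP1→TP3 = (195, -110, 50.9).
Normal n = (TP1→TP2) × (TP1→TP3) = (7875.9, 2488.5, -24795).
So ∂z/∂E = −n_x/n_z = 0.31764 and ∂z/∂N = −n_y/n_z = 0.10036.
Unit vector along 175° is (sin 175°, cos 175°) = (0.0872, -0.9962).
Slope in that direction = a·(0.0872) + b·(-0.9962) = −0.07230.
Apparent dip = arctan|0.07230| = 4.14° (true dip is 18.4°, so apparent ≤ true as expected).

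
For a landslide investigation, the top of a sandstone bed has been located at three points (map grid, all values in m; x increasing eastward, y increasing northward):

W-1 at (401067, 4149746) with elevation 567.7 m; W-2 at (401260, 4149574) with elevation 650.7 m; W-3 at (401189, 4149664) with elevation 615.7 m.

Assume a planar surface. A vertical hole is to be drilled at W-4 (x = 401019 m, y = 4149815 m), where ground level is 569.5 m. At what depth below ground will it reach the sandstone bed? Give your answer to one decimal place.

Let the plane be z = a·x + b·y + c.
W-2−W-1: 193a − 172b = 83;  W-3−W-1: 122a − 82b = 48.
Solving gives a = 0.281116712, b = −0.167119038.
Then c = 567.7 − a·401067 − b·4149746 = 581322.62.
At (401019, 4149815): z_contact = 112733.14 − 693513.09 + 581322.62 = 542.68 m.
Depth below ground = 569.5 − 542.68 = 26.8 m.

26.8 m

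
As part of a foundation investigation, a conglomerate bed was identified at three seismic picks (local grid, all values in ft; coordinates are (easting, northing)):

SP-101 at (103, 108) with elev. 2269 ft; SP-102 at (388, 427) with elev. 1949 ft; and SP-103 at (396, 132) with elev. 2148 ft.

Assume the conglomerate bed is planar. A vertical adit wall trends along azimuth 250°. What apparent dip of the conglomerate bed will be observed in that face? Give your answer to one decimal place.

Two edge vectors: SP-101→SP-102 = (285, 319, -320), SP-101→SP-103 = (293, 24, -121).
Normal n = (SP-101→SP-102) × (SP-101→SP-103) = (-30919, -59275, -86627).
So ∂z/∂E = −n_x/n_z = −0.35692 and ∂z/∂N = −n_y/n_z = −0.68426.
Unit vector along 250° is (sin 250°, cos 250°) = (-0.9397, -0.3420).
Slope in that direction = a·(-0.9397) + b·(-0.3420) = 0.56943.
Apparent dip = arctan|0.56943| = 29.7° (true dip is 37.7°, so apparent ≤ true as expected).

29.7°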